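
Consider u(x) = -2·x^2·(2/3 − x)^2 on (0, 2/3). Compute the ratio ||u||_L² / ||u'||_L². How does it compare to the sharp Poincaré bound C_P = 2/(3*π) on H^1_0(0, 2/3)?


||u||_L² / ||u'||_L² = sqrt(3)/9 < C_P = 2/(3*π).

u(x) = -2·x^2·(2/3 − x)^2, so u'(x) = 8*x*(-9*x^2 + 9*x - 2)/9.
u(x) = -2·x^2·(2/3 − x)^2 vanishes at x = 0 and x = 2/3, so u ∈ H^1_0(0, 2/3). Differentiate via the product rule and integrate the resulting polynomials term by term.
  ∫_0^2/3 u² dx = ∫_0^2/3 (4*x^8 - 32*x^7/3 + 32*x^6/3 - 128*x^5/27 + 64*x^4/81) dx. Term by term:
    ∫_0^2/3 4*x^8 dx = 2048/177147;  ∫_0^2/3 -32*x^7/3 dx = -1024/19683;  ∫_0^2/3 32*x^6/3 dx = 4096/45927;
    ∫_0^2/3 -128*x^5/27 dx = -4096/59049;  ∫_0^2/3 64*x^4/81 dx = 2048/98415.
  Sum: 2048/177147 − 1024/19683 + 4096/45927 − 4096/59049 + 2048/98415 = 1024/6200145.
  ∫_0^2/3 (u')² dx = ∫_0^2/3 (64*x^6 - 128*x^5 + 832*x^4/9 - 256*x^3/9 + 256*x^2/81) dx. Term by term:
    ∫_0^2/3 64*x^6 dx = 8192/15309;  ∫_0^2/3 -128*x^5 dx = -4096/2187;  ∫_0^2/3 832*x^4/9 dx = 26624/10935;
    ∫_0^2/3 -256*x^3/9 dx = -1024/729;  ∫_0^2/3 256*x^2/81 dx = 2048/6561.
  Sum: 8192/15309 − 4096/2187 + 26624/10935 − 1024/729 + 2048/6561 = 1024/229635.
∫_0^2/3 u² dx = 1024/6200145, so ||u||_L² = 32*sqrt(105)/25515.
∫_0^2/3 (u')² dx = 1024/229635, so ||u'||_L² = 32*sqrt(35)/2835.
Ratio ||u||_L² / ||u'||_L² = sqrt(3)/9.
Sharp Poincaré constant on H^1_0(0, 2/3) is C_P = L/π = 2/(3*π), achieved by sin(3*π/2·x).
A polynomial bump cannot attain the sharp Poincaré constant (only the first sine eigenfunction does), so the ratio is strictly less than C_P, consistent with ||u||_L² ≤ C_P ||u'||_L².


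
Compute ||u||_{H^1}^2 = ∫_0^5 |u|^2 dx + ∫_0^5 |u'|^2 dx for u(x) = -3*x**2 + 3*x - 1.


||u||_{H^1}^2 = 8925/2

The H^1 norm (squared) on an interval (0, L) is
  ||u||_{H^1}^2 = ∫_0^L u(x)^2 dx + ∫_0^L u'(x)^2 dx.
Compute u'(x) = 3 - 6*x.
Then u(x)^2 = 9*x**4 - 18*x**3 + 15*x**2 - 6*x + 1 and u'(x)^2 = 36*x**2 - 36*x + 9.
Integrate each monomial from 0 to 5 using ∫_0^5 c·x^n dx = c·5^(n+1)/(n+1):
  ∫_0^5 u(x)^2 dx = ∫_0^5 (9*x^4 - 18*x^3 + 15*x^2 - 6*x + 1) dx. Term by term:
    ∫_0^5 9*x^4 dx = 5625;  ∫_0^5 -18*x^3 dx = -5625/2;  ∫_0^5 15*x^2 dx = 625;
    ∫_0^5 -6*x dx = -75;  ∫_0^5 1 dx = 5.
  Sum: 5625 − 5625/2 + 625 − 75 + 5 = 6735/2.
  ∫_0^5 u'(x)^2 dx = ∫_0^5 (36*x^2 - 36*x + 9) dx. Term by term:
    ∫_0^5 36*x^2 dx = 1500;  ∫_0^5 -36*x dx = -450;  ∫_0^5 9 dx = 45.
  Sum: 1500 − 450 + 45 = 1095.
Adding: ||u||_{H^1}^2 = 6735/2 + 1095 = 8925/2.


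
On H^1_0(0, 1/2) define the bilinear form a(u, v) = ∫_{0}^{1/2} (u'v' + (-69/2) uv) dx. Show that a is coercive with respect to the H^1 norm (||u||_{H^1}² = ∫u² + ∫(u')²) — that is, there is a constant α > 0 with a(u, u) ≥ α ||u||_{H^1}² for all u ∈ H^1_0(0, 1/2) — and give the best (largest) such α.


α = (-69 + 8*π^2)/(2*(1 + 4*π^2))

Coercivity of a(·,·) on H^1_0(0, 1/2) means a(u, u) ≥ α ||u||_{H^1}² for every u ∈ H^1_0.
The interval has length L = 1/2, and Poincaré/coercivity depend only on L. Here a(u, u) = ∫(u')² + (-69/2)·∫u².
Here c = -69/2 < 0 with |c| < (π/L)² = 4*π^2, so coercivity still holds. The condition a(u,u) ≥ α||u||_{H^1}² reads (1−α)∫(u')² ≥ (α−c)∫u². Any admissible α is ≤ 1 (rapidly oscillating u have ∫u²/∫(u')² → 0), and α = 1 would force 0 ≥ (1−c)∫u², impossible since c < 1; so 1−α > 0. By the sharp Poincaré inequality on H^1_0 of an interval of length L, ∫(u')² ≥ (π/L)²∫u² with equality for the first sine mode sin(π(x−x₀)/L) (x₀ the left endpoint), so the inequality holds for all u iff (1−α)(π/L)² ≥ α − c, i.e. α ≤ ((π/L)² + c)/((π/L)² + 1) = (1 + c(L/π)²)/(1 + (L/π)²). (Direct route, valid since c ≤ 0: Poincaré gives c∫u² ≥ c(L/π)²∫(u')², so a(u,u) ≥ (1 + c(L/π)²)∫(u')², while ||u||_{H^1}² ≤ (1 + (L/π)²)∫(u')²; dividing yields the same α.) With (π/L)² = 4*π^2 and c = -69/2, the largest admissible constant is α = ((π/L)² + c)/((π/L)² + 1).
Simplifying, α = (-69 + 8*π^2)/(2*(1 + 4*π^2)).


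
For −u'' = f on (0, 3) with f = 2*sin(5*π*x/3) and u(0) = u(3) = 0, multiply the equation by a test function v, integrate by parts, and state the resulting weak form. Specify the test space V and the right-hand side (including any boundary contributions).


V = H^1_0(0, 3) (so v(0) = v(3) = 0); weak form: ∫_0^3 u'v' dx = ∫_0^3 (2*sin(5*π*x/3)) v dx for all v ∈ V.

Multiply both sides by a test function v and integrate from 0 to 3:
  ∫_0^3 −u''(x) v(x) dx = ∫_0^3 f(x) v(x) dx.
Integrate the LHS by parts once:
  ∫_0^3 −u'' v dx = −[u'(x) v(x)]_0^3 + ∫_0^3 u'(x) v'(x) dx.
Thus ∫_0^3 u'(x) v'(x) dx = ∫_0^3 f(x) v(x) dx + [u'(x) v(x)]_0^3.
Choose V so that boundary terms are either known or forced to vanish.
u is Dirichlet: u(0) = u(3) = 0. Let V = H^1_0(0, 3); then v(0) = v(3) = 0, and [u' v]_0^3 = 0.
Weak formulation: find u (satisfying any essential BC) such that ∫_0^3 u'(x) v'(x) dx = ∫_0^3 f v dx for all v ∈ V.
Substituting f(x) = 2*sin(5*π*x/3), the right-hand side is ∫_0^3 (2*sin(5*π*x/3)) v dx.


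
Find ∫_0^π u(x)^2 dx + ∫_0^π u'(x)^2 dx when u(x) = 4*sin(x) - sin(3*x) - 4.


||u||_{H^1(0,π)}^2 = -176/3 + 37*π

u'(x) = 4*cos(x) - 3*cos(3*x).
Expand u² and (u')² and integrate term by term on (0, π), using: for integers n ≥ 1, ∫_0^π sin²(nx) dx = ∫_0^π cos²(nx) dx = π/2; for n ≠ n', ∫_0^π sin(nx)sin(n'x) dx = ∫_0^π cos(nx)cos(n'x) dx = 0; and by product-to-sum, ∫_0^π sin(nx)cos(n'x) dx = ½∫_0^π [sin((n+n')x) + sin((n−n')x)] dx, which is 0 when n+n' is even and 2n/(n²−n'²) when n+n' is odd (it need not vanish on (0, π)). For the constant mode: ∫_0^π 1 dx = π, ∫_0^π cos(nx) dx = 0, ∫_0^π sin(nx) dx = (1−(−1)^n)/n.
  u² squared terms: (-4)²·∫1 dx = 16·π = 16*π;  (-1)²·∫sin(3x)² dx = 1·π/2 = π/2;  (4)²·∫sin(x)² dx = 16·π/2 = 8*π.
  u² cross terms: 2·(-4)·(-1)·∫1·sin(3x) dx = 8·(2/3) = 16/3;  2·(-4)·(4)·∫1·sin(x) dx = -32·(2) = -64;  2·(-1)·(4)·∫sin(3x)·sin(x) dx = -8·(0) = 0.
  So ∫_0^π u² dx = 16*π + π/2 + 8*π + 16/3 − 64 + 0 = -176/3 + 49*π/2.
  (u')² squared terms: (-3)²·∫cos(3x)² dx = 9·π/2 = 9*π/2;  (4)²·∫cos(x)² dx = 16·π/2 = 8*π.
  (u')² cross terms: 2·(-3)·(4)·∫cos(3x)·cos(x) dx = -24·(0) = 0.
  So ∫_0^π (u')² dx = 9*π/2 + 8*π + 0 = 25*π/2.
||u||_{H^1}^2 = (-176/3 + 49*π/2) + (25*π/2) = -176/3 + 37*π.


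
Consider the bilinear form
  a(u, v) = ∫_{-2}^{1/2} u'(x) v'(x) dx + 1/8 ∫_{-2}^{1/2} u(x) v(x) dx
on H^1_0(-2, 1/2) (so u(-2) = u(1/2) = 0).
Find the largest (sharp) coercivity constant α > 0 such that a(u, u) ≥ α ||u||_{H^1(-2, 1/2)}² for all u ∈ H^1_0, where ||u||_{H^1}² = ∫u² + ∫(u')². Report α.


α = (25 + 32*π^2)/(8*(25 + 4*π^2))

Coercivity of a(·,·) on H^1_0(-2, 1/2) means a(u, u) ≥ α ||u||_{H^1}² for every u ∈ H^1_0.
The interval has length L = 5/2, and Poincaré/coercivity depend only on L. Here a(u, u) = ∫(u')² + (1/8)·∫u².
Here 0 < c = 1/8 < 1. The condition a(u,u) ≥ α||u||_{H^1}² reads (1−α)∫(u')² ≥ (α−c)∫u². Any admissible α is ≤ 1 (rapidly oscillating u have ∫u²/∫(u')² → 0), and α = 1 would force 0 ≥ (1−c)∫u², impossible since c < 1; so 1−α > 0. By the sharp Poincaré inequality on H^1_0 of an interval of length L, ∫(u')² ≥ (π/L)²∫u² with equality for the first sine mode sin(π(x−x₀)/L) (x₀ the left endpoint), so the inequality holds for all u iff (1−α)(π/L)² ≥ α − c, i.e. α ≤ ((π/L)² + c)/((π/L)² + 1) = (1 + c(L/π)²)/(1 + (L/π)²). With (π/L)² = 4*π^2/25 and c = 1/8, the largest admissible constant is α = ((π/L)² + c)/((π/L)² + 1).
Simplifying, α = (25 + 32*π^2)/(8*(25 + 4*π^2)).


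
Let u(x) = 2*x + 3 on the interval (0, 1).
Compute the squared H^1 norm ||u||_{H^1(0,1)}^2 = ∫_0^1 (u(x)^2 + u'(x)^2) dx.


||u||_{H^1}^2 = 61/3

The H^1 norm (squared) on an interval (0, L) is
  ||u||_{H^1}^2 = ∫_0^L u(x)^2 dx + ∫_0^L u'(x)^2 dx.
Compute u'(x) = 2.
Then u(x)^2 = 4*x**2 + 12*x + 9 and u'(x)^2 = 4.
Integrate each monomial from 0 to 1 using ∫_0^1 c·x^n dx = c·1^(n+1)/(n+1):
  ∫_0^1 u(x)^2 dx = ∫_0^1 (4*x^2 + 12*x + 9) dx. Term by term:
    ∫_0^1 4*x^2 dx = 4/3;  ∫_0^1 12*x dx = 6;  ∫_0^1 9 dx = 9.
  Sum: 4/3 + 6 + 9 = 49/3.
  ∫_0^1 u'(x)^2 dx = ∫_0^1 (4) dx. Term by term:
    ∫_0^1 4 dx = 4.
Adding: ||u||_{H^1}^2 = 49/3 + 4 = 61/3.


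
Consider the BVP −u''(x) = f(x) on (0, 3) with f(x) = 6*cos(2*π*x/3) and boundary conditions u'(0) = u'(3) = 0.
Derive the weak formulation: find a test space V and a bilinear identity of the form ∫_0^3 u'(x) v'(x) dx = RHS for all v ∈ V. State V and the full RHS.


V = H^1(0, 3) (no boundary constraint on v; u is determined up to an additive constant); weak form: ∫_0^3 u'v' dx = ∫_0^3 (6*cos(2*π*x/3)) v dx for all v ∈ V.

Multiply both sides by a test function v and integrate from 0 to 3:
  ∫_0^3 −u''(x) v(x) dx = ∫_0^3 f(x) v(x) dx.
Integrate the LHS by parts once:
  ∫_0^3 −u'' v dx = −[u'(x) v(x)]_0^3 + ∫_0^3 u'(x) v'(x) dx.
Thus ∫_0^3 u'(x) v'(x) dx = ∫_0^3 f(x) v(x) dx + [u'(x) v(x)]_0^3.
Choose V so that boundary terms are either known or forced to vanish.
u has homogeneous Neumann: u'(0) = u'(3) = 0. So [u' v]_0^3 = 0·v(3) − 0·v(0) = 0 for any v; take V = H^1(0, 3).
Weak formulation: find u (satisfying any essential BC) such that ∫_0^3 u'(x) v'(x) dx = ∫_0^3 f v dx for all v ∈ V (homogeneous Neumann, so boundary terms vanish).
Substituting f(x) = 6*cos(2*π*x/3), the right-hand side is ∫_0^3 (6*cos(2*π*x/3)) v dx.
Compatibility check (pure Neumann): taking v ≡ 1 ∈ V gives 0 = ∫_0^3 f dx + (0) − (0), i.e. ∫_0^3 f dx must equal u'(0) − u'(3) = 0. Indeed ∫_0^3 (6*cos(2*π*x/3)) dx = 0, so the data are compatible. The solution is then unique only up to an additive constant (fix it e.g. by requiring ∫_0^3 u dx = 0).


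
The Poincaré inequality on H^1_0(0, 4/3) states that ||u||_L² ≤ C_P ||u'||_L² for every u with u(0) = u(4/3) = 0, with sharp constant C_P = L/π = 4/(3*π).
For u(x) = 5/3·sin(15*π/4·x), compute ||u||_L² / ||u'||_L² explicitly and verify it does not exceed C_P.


||u||_L² / ||u'||_L² = 4/(15*π) < C_P = 4/(3*π).

u(x) = 5/3·sin(15*π/4·x), so u'(x) = 25*π*cos(15*π*x/4)/4.
Writing u(x) = A·sin(kπx/L) with A = 5/3 and k = 5, use ∫_0^L sin²(kπx/L) dx = L/2 and ∫_0^L cos²(kπx/L) dx = L/2.
u² = 25/9·sin²(15*π/4·x) and (u')² = 625*π^2/16·cos²(15*π/4·x), and each of sin², cos² integrates to L/2 = 2/3 over (0, 4/3).
∫_0^4/3 u² dx = 50/27, so ||u||_L² = 5*sqrt(6)/9.
∫_0^4/3 (u')² dx = 625*π^2/24, so ||u'||_L² = 25*sqrt(6)*π/12.
Ratio ||u||_L² / ||u'||_L² = 4/(15*π).
Sharp Poincaré constant on H^1_0(0, 4/3) is C_P = L/π = 4/(3*π), achieved by sin(3*π/4·x).
This is the k = 5 harmonic; the ratio L/(kπ) is strictly less than C_P = L/π, consistent with the sharp inequality ||u||_L² ≤ C_P ||u'||_L².


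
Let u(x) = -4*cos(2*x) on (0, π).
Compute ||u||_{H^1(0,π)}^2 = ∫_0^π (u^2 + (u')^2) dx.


||u||_{H^1(0,π)}^2 = 40*π

u'(x) = 8*sin(2*x).
Expand u² and (u')² and integrate term by term on (0, π), using: for integers n ≥ 1, ∫_0^π sin²(nx) dx = ∫_0^π cos²(nx) dx = π/2; for n ≠ n', ∫_0^π sin(nx)sin(n'x) dx = ∫_0^π cos(nx)cos(n'x) dx = 0; and by product-to-sum, ∫_0^π sin(nx)cos(n'x) dx = ½∫_0^π [sin((n+n')x) + sin((n−n')x)] dx, which is 0 when n+n' is even and 2n/(n²−n'²) when n+n' is odd (it need not vanish on (0, π)).
  u² squared terms: (-4)²·∫cos(2x)² dx = 16·π/2 = 8*π.
  So ∫_0^π u² dx = 8*π.
  (u')² squared terms: (8)²·∫sin(2x)² dx = 64·π/2 = 32*π.
  So ∫_0^π (u')² dx = 32*π.
||u||_{H^1}^2 = (8*π) + (32*π) = 40*π.


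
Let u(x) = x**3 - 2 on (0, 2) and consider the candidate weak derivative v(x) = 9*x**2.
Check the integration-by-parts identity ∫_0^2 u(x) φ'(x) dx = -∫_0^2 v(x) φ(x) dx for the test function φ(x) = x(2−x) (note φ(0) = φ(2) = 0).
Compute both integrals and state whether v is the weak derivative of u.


LHS = -24/5, RHS = -72/5. No, v is not the weak derivative of u.

u(x) = x**3 - 2, classical derivative u'(x) = 3*x**2.
φ(x) = x(2−x), so φ'(x) = 2 - 2*x.
Note φ(0) = φ(2) = 0, so the boundary term u·φ vanishes.
LHS = ∫_0^2 u(x) φ'(x) dx = ∫_0^2 (-2*x^4 + 2*x^3 + 4*x - 4) dx. Term by term:
  ∫_0^2 -2*x^4 dx = -64/5;  ∫_0^2 2*x^3 dx = 8;  ∫_0^2 4*x dx = 8;
  ∫_0^2 -4 dx = -8.
Sum: -64/5 + 8 + 8 − 8 = -24/5.
So LHS = -24/5.
∫_0^2 v(x) φ(x) dx = ∫_0^2 (-9*x^4 + 18*x^3) dx. Term by term:
  ∫_0^2 -9*x^4 dx = -288/5;  ∫_0^2 18*x^3 dx = 72.
Sum: -288/5 + 72 = 72/5.
So RHS = -∫_0^2 v(x) φ(x) dx = -72/5.
LHS − RHS = 48/5 ≠ 0, so the identity fails.
(For a valid weak derivative the identity must hold for EVERY test function, in particular this one. The failure shows v is NOT the weak derivative of u.)
Correct weak derivative would be u'(x) = 3*x**2.


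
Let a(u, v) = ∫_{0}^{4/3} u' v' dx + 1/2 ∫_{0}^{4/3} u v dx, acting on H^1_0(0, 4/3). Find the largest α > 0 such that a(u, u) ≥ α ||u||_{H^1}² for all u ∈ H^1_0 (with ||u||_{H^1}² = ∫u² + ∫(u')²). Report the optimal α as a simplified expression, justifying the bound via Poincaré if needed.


α = (8 + 9*π^2)/(16 + 9*π^2)

Coercivity of a(·,·) on H^1_0(0, 4/3) means a(u, u) ≥ α ||u||_{H^1}² for every u ∈ H^1_0.
The interval has length L = 4/3, and Poincaré/coercivity depend only on L. Here a(u, u) = ∫(u')² + (1/2)·∫u².
Here 0 < c = 1/2 < 1. The condition a(u,u) ≥ α||u||_{H^1}² reads (1−α)∫(u')² ≥ (α−c)∫u². Any admissible α is ≤ 1 (rapidly oscillating u have ∫u²/∫(u')² → 0), and α = 1 would force 0 ≥ (1−c)∫u², impossible since c < 1; so 1−α > 0. By the sharp Poincaré inequality on H^1_0 of an interval of length L, ∫(u')² ≥ (π/L)²∫u² with equality for the first sine mode sin(π(x−x₀)/L) (x₀ the left endpoint), so the inequality holds for all u iff (1−α)(π/L)² ≥ α − c, i.e. α ≤ ((π/L)² + c)/((π/L)² + 1) = (1 + c(L/π)²)/(1 + (L/π)²). With (π/L)² = 9*π^2/16 and c = 1/2, the largest admissible constant is α = ((π/L)² + c)/((π/L)² + 1).
Simplifying, α = (8 + 9*π^2)/(16 + 9*π^2).


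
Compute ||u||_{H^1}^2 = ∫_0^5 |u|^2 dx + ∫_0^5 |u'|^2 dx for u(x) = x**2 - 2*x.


||u||_{H^1}^2 = 760/3

The H^1 norm (squared) on an interval (0, L) is
  ||u||_{H^1}^2 = ∫_0^L u(x)^2 dx + ∫_0^L u'(x)^2 dx.
Compute u'(x) = 2*x - 2.
Then u(x)^2 = x**4 - 4*x**3 + 4*x**2 and u'(x)^2 = 4*x**2 - 8*x + 4.
Integrate each monomial from 0 to 5 using ∫_0^5 c·x^n dx = c·5^(n+1)/(n+1):
  ∫_0^5 u(x)^2 dx = ∫_0^5 (x^4 - 4*x^3 + 4*x^2) dx. Term by term:
    ∫_0^5 x^4 dx = 625;  ∫_0^5 -4*x^3 dx = -625;  ∫_0^5 4*x^2 dx = 500/3.
  Sum: 625 − 625 + 500/3 = 500/3.
  ∫_0^5 u'(x)^2 dx = ∫_0^5 (4*x^2 - 8*x + 4) dx. Term by term:
    ∫_0^5 4*x^2 dx = 500/3;  ∫_0^5 -8*x dx = -100;  ∫_0^5 4 dx = 20.
  Sum: 500/3 − 100 + 20 = 260/3.
Adding: ||u||_{H^1}^2 = 500/3 + 260/3 = 760/3.


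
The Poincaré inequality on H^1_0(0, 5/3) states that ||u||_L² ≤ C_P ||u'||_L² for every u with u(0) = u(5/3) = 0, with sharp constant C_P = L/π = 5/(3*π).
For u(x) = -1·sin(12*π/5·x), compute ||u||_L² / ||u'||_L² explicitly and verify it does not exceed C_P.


||u||_L² / ||u'||_L² = 5/(12*π) < C_P = 5/(3*π).

u(x) = -1·sin(12*π/5·x), so u'(x) = -12*π*cos(12*π*x/5)/5.
Writing u(x) = A·sin(kπx/L) with A = -1 and k = 4, use ∫_0^L sin²(kπx/L) dx = L/2 and ∫_0^L cos²(kπx/L) dx = L/2.
u² = 1·sin²(12*π/5·x) and (u')² = 144*π^2/25·cos²(12*π/5·x), and each of sin², cos² integrates to L/2 = 5/6 over (0, 5/3).
∫_0^5/3 u² dx = 5/6, so ||u||_L² = sqrt(30)/6.
∫_0^5/3 (u')² dx = 24*π^2/5, so ||u'||_L² = 2*sqrt(30)*π/5.
Ratio ||u||_L² / ||u'||_L² = 5/(12*π).
Sharp Poincaré constant on H^1_0(0, 5/3) is C_P = L/π = 5/(3*π), achieved by sin(3*π/5·x).
This is the k = 4 harmonic; the ratio L/(kπ) is strictly less than C_P = L/π, consistent with the sharp inequality ||u||_L² ≤ C_P ||u'||_L².


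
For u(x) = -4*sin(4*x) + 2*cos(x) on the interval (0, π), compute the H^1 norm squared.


||u||_{H^1(0,π)}^2 = -256/15 + 140*π

u'(x) = -2*sin(x) - 16*cos(4*x).
Expand u² and (u')² and integrate term by term on (0, π), using: for integers n ≥ 1, ∫_0^π sin²(nx) dx = ∫_0^π cos²(nx) dx = π/2; for n ≠ n', ∫_0^π sin(nx)sin(n'x) dx = ∫_0^π cos(nx)cos(n'x) dx = 0; and by product-to-sum, ∫_0^π sin(nx)cos(n'x) dx = ½∫_0^π [sin((n+n')x) + sin((n−n')x)] dx, which is 0 when n+n' is even and 2n/(n²−n'²) when n+n' is odd (it need not vanish on (0, π)).
  u² squared terms: (-4)²·∫sin(4x)² dx = 16·π/2 = 8*π;  (2)²·∫cos(x)² dx = 4·π/2 = 2*π.
  u² cross terms: 2·(-4)·(2)·∫sin(4x)·cos(x) dx = -16·(8/15) = -128/15.
  So ∫_0^π u² dx = 8*π + 2*π − 128/15 = -128/15 + 10*π.
  (u')² squared terms: (-16)²·∫cos(4x)² dx = 256·π/2 = 128*π;  (-2)²·∫sin(x)² dx = 4·π/2 = 2*π.
  (u')² cross terms: 2·(-16)·(-2)·∫cos(4x)·sin(x) dx = 64·(-2/15) = -128/15.
  So ∫_0^π (u')² dx = 128*π + 2*π − 128/15 = -128/15 + 130*π.
||u||_{H^1}^2 = (-128/15 + 10*π) + (-128/15 + 130*π) = -256/15 + 140*π.


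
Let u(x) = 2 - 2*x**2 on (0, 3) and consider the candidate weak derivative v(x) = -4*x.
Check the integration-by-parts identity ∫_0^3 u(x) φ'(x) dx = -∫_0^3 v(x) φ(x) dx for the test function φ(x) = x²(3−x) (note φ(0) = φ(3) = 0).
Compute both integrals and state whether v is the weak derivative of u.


LHS = 243/5, RHS = 243/5. Yes, v = u' weakly.

u(x) = 2 - 2*x**2, classical derivative u'(x) = -4*x.
φ(x) = x²(3−x), so φ'(x) = 3*x*(2 - x).
Note φ(0) = φ(3) = 0, so the boundary term u·φ vanishes.
LHS = ∫_0^3 u(x) φ'(x) dx = ∫_0^3 (6*x^4 - 12*x^3 - 6*x^2 + 12*x) dx. Term by term:
  ∫_0^3 6*x^4 dx = 1458/5;  ∫_0^3 -12*x^3 dx = -243;  ∫_0^3 -6*x^2 dx = -54;
  ∫_0^3 12*x dx = 54.
Sum: 1458/5 − 243 − 54 + 54 = 243/5.
So LHS = 243/5.
∫_0^3 v(x) φ(x) dx = ∫_0^3 (4*x^4 - 12*x^3) dx. Term by term:
  ∫_0^3 4*x^4 dx = 972/5;  ∫_0^3 -12*x^3 dx = -243.
Sum: 972/5 − 243 = -243/5.
So RHS = -∫_0^3 v(x) φ(x) dx = 243/5.
LHS = RHS, so the identity holds for this test φ.
Moreover u is smooth here and v(x) = u'(x) = -4*x pointwise, so the identity holds for every test function. Hence v is the weak derivative of u.


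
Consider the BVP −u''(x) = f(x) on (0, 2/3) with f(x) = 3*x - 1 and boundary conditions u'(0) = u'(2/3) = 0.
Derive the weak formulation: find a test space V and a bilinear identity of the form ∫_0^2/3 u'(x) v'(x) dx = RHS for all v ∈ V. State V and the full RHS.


V = H^1(0, 2/3) (no boundary constraint on v; u is determined up to an additive constant); weak form: ∫_0^2/3 u'v' dx = ∫_0^2/3 (3*x - 1) v dx for all v ∈ V.

Multiply both sides by a test function v and integrate from 0 to 2/3:
  ∫_0^2/3 −u''(x) v(x) dx = ∫_0^2/3 f(x) v(x) dx.
Integrate the LHS by parts once:
  ∫_0^2/3 −u'' v dx = −[u'(x) v(x)]_0^2/3 + ∫_0^2/3 u'(x) v'(x) dx.
Thus ∫_0^2/3 u'(x) v'(x) dx = ∫_0^2/3 f(x) v(x) dx + [u'(x) v(x)]_0^2/3.
Choose V so that boundary terms are either known or forced to vanish.
u has homogeneous Neumann: u'(0) = u'(2/3) = 0. So [u' v]_0^2/3 = 0·v(2/3) − 0·v(0) = 0 for any v; take V = H^1(0, 2/3).
Weak formulation: find u (satisfying any essential BC) such that ∫_0^2/3 u'(x) v'(x) dx = ∫_0^2/3 f v dx for all v ∈ V (homogeneous Neumann, so boundary terms vanish).
Substituting f(x) = 3*x - 1, the right-hand side is ∫_0^2/3 (3*x - 1) v dx.
Compatibility check (pure Neumann): taking v ≡ 1 ∈ V gives 0 = ∫_0^2/3 f dx + (0) − (0), i.e. ∫_0^2/3 f dx must equal u'(0) − u'(2/3) = 0. Indeed ∫_0^2/3 (3*x - 1) dx = 0, so the data are compatible. The solution is then unique only up to an additive constant (fix it e.g. by requiring ∫_0^2/3 u dx = 0).


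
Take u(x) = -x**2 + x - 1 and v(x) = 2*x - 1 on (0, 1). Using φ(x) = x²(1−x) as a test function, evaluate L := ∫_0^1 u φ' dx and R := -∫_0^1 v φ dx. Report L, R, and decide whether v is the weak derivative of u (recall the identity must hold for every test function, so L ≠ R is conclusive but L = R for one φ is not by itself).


LHS = 1/60, RHS = -1/60. No, v is not the weak derivative of u.

u(x) = -x**2 + x - 1, classical derivative u'(x) = 1 - 2*x.
φ(x) = x²(1−x), so φ'(x) = x*(2 - 3*x).
Note φ(0) = φ(1) = 0, so the boundary term u·φ vanishes.
LHS = ∫_0^1 u(x) φ'(x) dx = ∫_0^1 (3*x^4 - 5*x^3 + 5*x^2 - 2*x) dx. Term by term:
  ∫_0^1 3*x^4 dx = 3/5;  ∫_0^1 -5*x^3 dx = -5/4;  ∫_0^1 5*x^2 dx = 5/3;
  ∫_0^1 -2*x dx = -1.
Sum: 3/5 − 5/4 + 5/3 − 1 = 1/60.
So LHS = 1/60.
∫_0^1 v(x) φ(x) dx = ∫_0^1 (-2*x^4 + 3*x^3 - x^2) dx. Term by term:
  ∫_0^1 -2*x^4 dx = -2/5;  ∫_0^1 3*x^3 dx = 3/4;  ∫_0^1 -x^2 dx = -1/3.
Sum: -2/5 + 3/4 − 1/3 = 1/60.
So RHS = -∫_0^1 v(x) φ(x) dx = -1/60.
LHS − RHS = 1/30 ≠ 0, so the identity fails.
(For a valid weak derivative the identity must hold for EVERY test function, in particular this one. The failure shows v is NOT the weak derivative of u.)
Correct weak derivative would be u'(x) = 1 - 2*x.


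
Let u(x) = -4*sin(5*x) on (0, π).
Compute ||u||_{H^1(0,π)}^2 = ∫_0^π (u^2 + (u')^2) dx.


||u||_{H^1(0,π)}^2 = 208*π

u'(x) = -20*cos(5*x).
Expand u² and (u')² and integrate term by term on (0, π), using: for integers n ≥ 1, ∫_0^π sin²(nx) dx = ∫_0^π cos²(nx) dx = π/2; for n ≠ n', ∫_0^π sin(nx)sin(n'x) dx = ∫_0^π cos(nx)cos(n'x) dx = 0; and by product-to-sum, ∫_0^π sin(nx)cos(n'x) dx = ½∫_0^π [sin((n+n')x) + sin((n−n')x)] dx, which is 0 when n+n' is even and 2n/(n²−n'²) when n+n' is odd (it need not vanish on (0, π)).
  u² squared terms: (-4)²·∫sin(5x)² dx = 16·π/2 = 8*π.
  So ∫_0^π u² dx = 8*π.
  (u')² squared terms: (-20)²·∫cos(5x)² dx = 400·π/2 = 200*π.
  So ∫_0^π (u')² dx = 200*π.
||u||_{H^1}^2 = (8*π) + (200*π) = 208*π.


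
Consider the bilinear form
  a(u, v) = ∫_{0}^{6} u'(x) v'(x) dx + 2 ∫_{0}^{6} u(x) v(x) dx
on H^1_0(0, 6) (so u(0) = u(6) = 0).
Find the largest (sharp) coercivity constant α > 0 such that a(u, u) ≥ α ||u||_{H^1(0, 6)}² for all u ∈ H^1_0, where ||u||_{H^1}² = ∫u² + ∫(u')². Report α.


α = 1

Coercivity of a(·,·) on H^1_0(0, 6) means a(u, u) ≥ α ||u||_{H^1}² for every u ∈ H^1_0.
The interval has length L = 6, and Poincaré/coercivity depend only on L. Here a(u, u) = ∫(u')² + (2)·∫u².
Here c = 2 ≥ 1, so a(u,u) = ∫(u')² + c∫u² ≥ ∫(u')² + ∫u² = ||u||_{H^1}², i.e. α = 1 works. No larger α is possible: a(u,u) ≥ α||u||_{H^1}² means (1−α)∫(u')² ≥ (α−c)∫u², and for the modes u_n = sin(nπ(x−x₀)/L) (x₀ the left endpoint) one has ∫u_n²/∫(u_n')² = (L/(nπ))² → 0, so a(u_n,u_n)/||u_n||_{H^1}² → 1. Hence the optimal constant is α = 1.
Therefore α = 1.


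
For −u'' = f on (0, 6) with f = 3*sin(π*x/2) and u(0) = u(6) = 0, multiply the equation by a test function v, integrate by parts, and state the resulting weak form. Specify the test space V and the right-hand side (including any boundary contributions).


V = H^1_0(0, 6) (so v(0) = v(6) = 0); weak form: ∫_0^6 u'v' dx = ∫_0^6 (3*sin(π*x/2)) v dx for all v ∈ V.

Multiply both sides by a test function v and integrate from 0 to 6:
  ∫_0^6 −u''(x) v(x) dx = ∫_0^6 f(x) v(x) dx.
Integrate the LHS by parts once:
  ∫_0^6 −u'' v dx = −[u'(x) v(x)]_0^6 + ∫_0^6 u'(x) v'(x) dx.
Thus ∫_0^6 u'(x) v'(x) dx = ∫_0^6 f(x) v(x) dx + [u'(x) v(x)]_0^6.
Choose V so that boundary terms are either known or forced to vanish.
u is Dirichlet: u(0) = u(6) = 0. Let V = H^1_0(0, 6); then v(0) = v(6) = 0, and [u' v]_0^6 = 0.
Weak formulation: find u (satisfying any essential BC) such that ∫_0^6 u'(x) v'(x) dx = ∫_0^6 f v dx for all v ∈ V.
Substituting f(x) = 3*sin(π*x/2), the right-hand side is ∫_0^6 (3*sin(π*x/2)) v dx.


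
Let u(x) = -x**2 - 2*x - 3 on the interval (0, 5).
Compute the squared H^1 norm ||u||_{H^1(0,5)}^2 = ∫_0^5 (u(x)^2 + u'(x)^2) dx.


||u||_{H^1}^2 = 6445/3

The H^1 norm (squared) on an interval (0, L) is
  ||u||_{H^1}^2 = ∫_0^L u(x)^2 dx + ∫_0^L u'(x)^2 dx.
Compute u'(x) = -2*x - 2.
Then u(x)^2 = x**4 + 4*x**3 + 10*x**2 + 12*x + 9 and u'(x)^2 = 4*x**2 + 8*x + 4.
Integrate each monomial from 0 to 5 using ∫_0^5 c·x^n dx = c·5^(n+1)/(n+1):
  ∫_0^5 u(x)^2 dx = ∫_0^5 (x^4 + 4*x^3 + 10*x^2 + 12*x + 9) dx. Term by term:
    ∫_0^5 x^4 dx = 625;  ∫_0^5 4*x^3 dx = 625;  ∫_0^5 10*x^2 dx = 1250/3;
    ∫_0^5 12*x dx = 150;  ∫_0^5 9 dx = 45.
  Sum: 625 + 625 + 1250/3 + 150 + 45 = 5585/3.
  ∫_0^5 u'(x)^2 dx = ∫_0^5 (4*x^2 + 8*x + 4) dx. Term by term:
    ∫_0^5 4*x^2 dx = 500/3;  ∫_0^5 8*x dx = 100;  ∫_0^5 4 dx = 20.
  Sum: 500/3 + 100 + 20 = 860/3.
Adding: ||u||_{H^1}^2 = 5585/3 + 860/3 = 6445/3.


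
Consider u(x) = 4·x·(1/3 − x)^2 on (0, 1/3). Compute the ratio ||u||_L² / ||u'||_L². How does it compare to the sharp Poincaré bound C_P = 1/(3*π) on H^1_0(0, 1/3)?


||u||_L² / ||u'||_L² = sqrt(14)/42 < C_P = 1/(3*π).

u(x) = 4·x·(1/3 − x)^2, so u'(x) = 12*x^2 - 16*x/3 + 4/9.
u(x) = 4·x·(1/3 − x)^2 vanishes at x = 0 and x = 1/3, so u ∈ H^1_0(0, 1/3). Differentiate via the product rule and integrate the resulting polynomials term by term.
  ∫_0^1/3 u² dx = ∫_0^1/3 (16*x^6 - 64*x^5/3 + 32*x^4/3 - 64*x^3/27 + 16*x^2/81) dx. Term by term:
    ∫_0^1/3 16*x^6 dx = 16/15309;  ∫_0^1/3 -64*x^5/3 dx = -32/6561;  ∫_0^1/3 32*x^4/3 dx = 32/3645;
    ∫_0^1/3 -64*x^3/27 dx = -16/2187;  ∫_0^1/3 16*x^2/81 dx = 16/6561.
  Sum: 16/15309 − 32/6561 + 32/3645 − 16/2187 + 16/6561 = 16/229635.
  ∫_0^1/3 (u')² dx = ∫_0^1/3 (144*x^4 - 128*x^3 + 352*x^2/9 - 128*x/27 + 16/81) dx. Term by term:
    ∫_0^1/3 144*x^4 dx = 16/135;  ∫_0^1/3 -128*x^3 dx = -32/81;  ∫_0^1/3 352*x^2/9 dx = 352/729;
    ∫_0^1/3 -128*x/27 dx = -64/243;  ∫_0^1/3 16/81 dx = 16/243.
  Sum: 16/135 − 32/81 + 352/729 − 64/243 + 16/243 = 32/3645.
∫_0^1/3 u² dx = 16/229635, so ||u||_L² = 4*sqrt(35)/2835.
∫_0^1/3 (u')² dx = 32/3645, so ||u'||_L² = 4*sqrt(10)/135.
Ratio ||u||_L² / ||u'||_L² = sqrt(14)/42.
Sharp Poincaré constant on H^1_0(0, 1/3) is C_P = L/π = 1/(3*π), achieved by sin(3*π·x).
A polynomial bump cannot attain the sharp Poincaré constant (only the first sine eigenfunction does), so the ratio is strictly less than C_P, consistent with ||u||_L² ≤ C_P ||u'||_L².


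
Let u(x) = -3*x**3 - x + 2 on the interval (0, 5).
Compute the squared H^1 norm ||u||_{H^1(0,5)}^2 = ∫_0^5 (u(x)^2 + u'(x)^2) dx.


||u||_{H^1}^2 = 3227975/21

The H^1 norm (squared) on an interval (0, L) is
  ||u||_{H^1}^2 = ∫_0^L u(x)^2 dx + ∫_0^L u'(x)^2 dx.
Compute u'(x) = -9*x**2 - 1.
Then u(x)^2 = 9*x**6 + 6*x**4 - 12*x**3 + x**2 - 4*x + 4 and u'(x)^2 = 81*x**4 + 18*x**2 + 1.
Integrate each monomial from 0 to 5 using ∫_0^5 c·x^n dx = c·5^(n+1)/(n+1):
  ∫_0^5 u(x)^2 dx = ∫_0^5 (9*x^6 + 6*x^4 - 12*x^3 + x^2 - 4*x + 4) dx. Term by term:
    ∫_0^5 9*x^6 dx = 703125/7;  ∫_0^5 6*x^4 dx = 3750;  ∫_0^5 -12*x^3 dx = -1875;
    ∫_0^5 x^2 dx = 125/3;  ∫_0^5 -4*x dx = -50;  ∫_0^5 4 dx = 20.
  Sum: 703125/7 + 3750 − 1875 + 125/3 − 50 + 20 = 2148995/21.
  ∫_0^5 u'(x)^2 dx = ∫_0^5 (81*x^4 + 18*x^2 + 1) dx. Term by term:
    ∫_0^5 81*x^4 dx = 50625;  ∫_0^5 18*x^2 dx = 750;  ∫_0^5 1 dx = 5.
  Sum: 50625 + 750 + 5 = 51380.
Adding: ||u||_{H^1}^2 = 2148995/21 + 51380 = 3227975/21.


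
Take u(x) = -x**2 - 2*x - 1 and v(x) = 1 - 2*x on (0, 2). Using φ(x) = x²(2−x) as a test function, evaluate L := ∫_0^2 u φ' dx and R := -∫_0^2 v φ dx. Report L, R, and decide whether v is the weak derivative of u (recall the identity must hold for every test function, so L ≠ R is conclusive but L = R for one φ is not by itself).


LHS = 88/15, RHS = 28/15. No, v is not the weak derivative of u.

u(x) = -x**2 - 2*x - 1, classical derivative u'(x) = -2*x - 2.
φ(x) = x²(2−x), so φ'(x) = x*(4 - 3*x).
Note φ(0) = φ(2) = 0, so the boundary term u·φ vanishes.
LHS = ∫_0^2 u(x) φ'(x) dx = ∫_0^2 (3*x^4 + 2*x^3 - 5*x^2 - 4*x) dx. Term by term:
  ∫_0^2 3*x^4 dx = 96/5;  ∫_0^2 2*x^3 dx = 8;  ∫_0^2 -5*x^2 dx = -40/3;
  ∫_0^2 -4*x dx = -8.
Sum: 96/5 + 8 − 40/3 − 8 = 88/15.
So LHS = 88/15.
∫_0^2 v(x) φ(x) dx = ∫_0^2 (2*x^4 - 5*x^3 + 2*x^2) dx. Term by term:
  ∫_0^2 2*x^4 dx = 64/5;  ∫_0^2 -5*x^3 dx = -20;  ∫_0^2 2*x^2 dx = 16/3.
Sum: 64/5 − 20 + 16/3 = -28/15.
So RHS = -∫_0^2 v(x) φ(x) dx = 28/15.
LHS − RHS = 4 ≠ 0, so the identity fails.
(For a valid weak derivative the identity must hold for EVERY test function, in particular this one. The failure shows v is NOT the weak derivative of u.)
Correct weak derivative would be u'(x) = -2*x - 2.


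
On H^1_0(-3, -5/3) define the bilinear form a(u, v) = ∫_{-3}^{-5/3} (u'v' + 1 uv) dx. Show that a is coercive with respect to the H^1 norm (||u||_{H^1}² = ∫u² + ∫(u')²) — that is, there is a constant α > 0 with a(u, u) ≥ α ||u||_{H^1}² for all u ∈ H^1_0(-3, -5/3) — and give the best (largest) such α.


α = 1

Coercivity of a(·,·) on H^1_0(-3, -5/3) means a(u, u) ≥ α ||u||_{H^1}² for every u ∈ H^1_0.
The interval has length L = 4/3, and Poincaré/coercivity depend only on L. Here a(u, u) = ∫(u')² + (1)·∫u².
Here c = 1 ≥ 1, so a(u,u) = ∫(u')² + c∫u² ≥ ∫(u')² + ∫u² = ||u||_{H^1}², i.e. α = 1 works. No larger α is possible: a(u,u) ≥ α||u||_{H^1}² means (1−α)∫(u')² ≥ (α−c)∫u², and for the modes u_n = sin(nπ(x−x₀)/L) (x₀ the left endpoint) one has ∫u_n²/∫(u_n')² = (L/(nπ))² → 0, so a(u_n,u_n)/||u_n||_{H^1}² → 1. Hence the optimal constant is α = 1.
Therefore α = 1.


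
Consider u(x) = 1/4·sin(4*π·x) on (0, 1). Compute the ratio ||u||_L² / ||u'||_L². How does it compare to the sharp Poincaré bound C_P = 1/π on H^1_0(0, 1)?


||u||_L² / ||u'||_L² = 1/(4*π) < C_P = 1/π.

u(x) = 1/4·sin(4*π·x), so u'(x) = π*cos(4*π*x).
Writing u(x) = A·sin(kπx/L) with A = 1/4 and k = 4, use ∫_0^L sin²(kπx/L) dx = L/2 and ∫_0^L cos²(kπx/L) dx = L/2.
u² = 1/16·sin²(4*π·x) and (u')² = π^2·cos²(4*π·x), and each of sin², cos² integrates to L/2 = 1/2 over (0, 1).
∫_0^1 u² dx = 1/32, so ||u||_L² = sqrt(2)/8.
∫_0^1 (u')² dx = π^2/2, so ||u'||_L² = sqrt(2)*π/2.
Ratio ||u||_L² / ||u'||_L² = 1/(4*π).
Sharp Poincaré constant on H^1_0(0, 1) is C_P = L/π = 1/π, achieved by sin(π·x).
This is the k = 4 harmonic; the ratio L/(kπ) is strictly less than C_P = L/π, consistent with the sharp inequality ||u||_L² ≤ C_P ||u'||_L².


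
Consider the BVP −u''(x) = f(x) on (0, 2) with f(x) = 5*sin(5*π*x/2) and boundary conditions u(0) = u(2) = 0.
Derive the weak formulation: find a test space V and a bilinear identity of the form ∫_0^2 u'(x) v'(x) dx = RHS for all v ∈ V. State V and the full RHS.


V = H^1_0(0, 2) (so v(0) = v(2) = 0); weak form: ∫_0^2 u'v' dx = ∫_0^2 (5*sin(5*π*x/2)) v dx for all v ∈ V.

Multiply both sides by a test function v and integrate from 0 to 2:
  ∫_0^2 −u''(x) v(x) dx = ∫_0^2 f(x) v(x) dx.
Integrate the LHS by parts once:
  ∫_0^2 −u'' v dx = −[u'(x) v(x)]_0^2 + ∫_0^2 u'(x) v'(x) dx.
Thus ∫_0^2 u'(x) v'(x) dx = ∫_0^2 f(x) v(x) dx + [u'(x) v(x)]_0^2.
Choose V so that boundary terms are either known or forced to vanish.
u is Dirichlet: u(0) = u(2) = 0. Let V = H^1_0(0, 2); then v(0) = v(2) = 0, and [u' v]_0^2 = 0.
Weak formulation: find u (satisfying any essential BC) such that ∫_0^2 u'(x) v'(x) dx = ∫_0^2 f v dx for all v ∈ V.
Substituting f(x) = 5*sin(5*π*x/2), the right-hand side is ∫_0^2 (5*sin(5*π*x/2)) v dx.


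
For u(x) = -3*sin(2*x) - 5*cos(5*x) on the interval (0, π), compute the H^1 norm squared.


||u||_{H^1(0,π)}^2 = -1040/7 + 695*π/2

u'(x) = 25*sin(5*x) - 6*cos(2*x).
Expand u² and (u')² and integrate term by term on (0, π), using: for integers n ≥ 1, ∫_0^π sin²(nx) dx = ∫_0^π cos²(nx) dx = π/2; for n ≠ n', ∫_0^π sin(nx)sin(n'x) dx = ∫_0^π cos(nx)cos(n'x) dx = 0; and by product-to-sum, ∫_0^π sin(nx)cos(n'x) dx = ½∫_0^π [sin((n+n')x) + sin((n−n')x)] dx, which is 0 when n+n' is even and 2n/(n²−n'²) when n+n' is odd (it need not vanish on (0, π)).
  u² squared terms: (-5)²·∫cos(5x)² dx = 25·π/2 = 25*π/2;  (-3)²·∫sin(2x)² dx = 9·π/2 = 9*π/2.
  u² cross terms: 2·(-5)·(-3)·∫cos(5x)·sin(2x) dx = 30·(-4/21) = -40/7.
  So ∫_0^π u² dx = 25*π/2 + 9*π/2 − 40/7 = -40/7 + 17*π.
  (u')² squared terms: (-6)²·∫cos(2x)² dx = 36·π/2 = 18*π;  (25)²·∫sin(5x)² dx = 625·π/2 = 625*π/2.
  (u')² cross terms: 2·(-6)·(25)·∫cos(2x)·sin(5x) dx = -300·(10/21) = -1000/7.
  So ∫_0^π (u')² dx = 18*π + 625*π/2 − 1000/7 = -1000/7 + 661*π/2.
||u||_{H^1}^2 = (-40/7 + 17*π) + (-1000/7 + 661*π/2) = -1040/7 + 695*π/2.


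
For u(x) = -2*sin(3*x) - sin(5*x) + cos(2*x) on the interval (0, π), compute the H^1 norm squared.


||u||_{H^1(0,π)}^2 = -604/21 + 71*π/2

u'(x) = -2*sin(2*x) - 6*cos(3*x) - 5*cos(5*x).
Expand u² and (u')² and integrate term by term on (0, π), using: for integers n ≥ 1, ∫_0^π sin²(nx) dx = ∫_0^π cos²(nx) dx = π/2; for n ≠ n', ∫_0^π sin(nx)sin(n'x) dx = ∫_0^π cos(nx)cos(n'x) dx = 0; and by product-to-sum, ∫_0^π sin(nx)cos(n'x) dx = ½∫_0^π [sin((n+n')x) + sin((n−n')x)] dx, which is 0 when n+n' is even and 2n/(n²−n'²) when n+n' is odd (it need not vanish on (0, π)).
  u² squared terms: (-1)²·∫sin(5x)² dx = 1·π/2 = π/2;  (-2)²·∫sin(3x)² dx = 4·π/2 = 2*π;  (1)²·∫cos(2x)² dx = 1·π/2 = π/2.
  u² cross terms: 2·(-1)·(-2)·∫sin(5x)·sin(3x) dx = 4·(0) = 0;  2·(-1)·(1)·∫sin(5x)·cos(2x) dx = -2·(10/21) = -20/21;  2·(-2)·(1)·∫sin(3x)·cos(2x) dx = -4·(6/5) = -24/5.
  So ∫_0^π u² dx = π/2 + 2*π + π/2 + 0 − 20/21 − 24/5 = -604/105 + 3*π.
  (u')² squared terms: (-6)²·∫cos(3x)² dx = 36·π/2 = 18*π;  (-5)²·∫cos(5x)² dx = 25·π/2 = 25*π/2;  (-2)²·∫sin(2x)² dx = 4·π/2 = 2*π.
  (u')² cross terms: 2·(-6)·(-5)·∫cos(3x)·cos(5x) dx = 60·(0) = 0;  2·(-6)·(-2)·∫cos(3x)·sin(2x) dx = 24·(-4/5) = -96/5;  2·(-5)·(-2)·∫cos(5x)·sin(2x) dx = 20·(-4/21) = -80/21.
  So ∫_0^π (u')² dx = 18*π + 25*π/2 + 2*π + 0 − 96/5 − 80/21 = -2416/105 + 65*π/2.
||u||_{H^1}^2 = (-604/105 + 3*π) + (-2416/105 + 65*π/2) = -604/21 + 71*π/2.


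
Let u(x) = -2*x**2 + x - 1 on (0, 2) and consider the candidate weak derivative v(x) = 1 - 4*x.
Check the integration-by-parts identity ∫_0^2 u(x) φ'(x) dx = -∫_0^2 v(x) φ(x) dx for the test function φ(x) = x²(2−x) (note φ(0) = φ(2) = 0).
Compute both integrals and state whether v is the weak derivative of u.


LHS = 76/15, RHS = 76/15. Yes, v = u' weakly.

u(x) = -2*x**2 + x - 1, classical derivative u'(x) = 1 - 4*x.
φ(x) = x²(2−x), so φ'(x) = x*(4 - 3*x).
Note φ(0) = φ(2) = 0, so the boundary term u·φ vanishes.
LHS = ∫_0^2 u(x) φ'(x) dx = ∫_0^2 (6*x^4 - 11*x^3 + 7*x^2 - 4*x) dx. Term by term:
  ∫_0^2 6*x^4 dx = 192/5;  ∫_0^2 -11*x^3 dx = -44;  ∫_0^2 7*x^2 dx = 56/3;
  ∫_0^2 -4*x dx = -8.
Sum: 192/5 − 44 + 56/3 − 8 = 76/15.
So LHS = 76/15.
∫_0^2 v(x) φ(x) dx = ∫_0^2 (4*x^4 - 9*x^3 + 2*x^2) dx. Term by term:
  ∫_0^2 4*x^4 dx = 128/5;  ∫_0^2 -9*x^3 dx = -36;  ∫_0^2 2*x^2 dx = 16/3.
Sum: 128/5 − 36 + 16/3 = -76/15.
So RHS = -∫_0^2 v(x) φ(x) dx = 76/15.
LHS = RHS, so the identity holds for this test φ.
Moreover u is smooth here and v(x) = u'(x) = 1 - 4*x pointwise, so the identity holds for every test function. Hence v is the weak derivative of u.


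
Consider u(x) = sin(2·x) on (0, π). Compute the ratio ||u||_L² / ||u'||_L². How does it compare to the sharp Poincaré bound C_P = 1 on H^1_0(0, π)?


||u||_L² / ||u'||_L² = 1/2 < C_P = 1.

u(x) = sin(2·x), so u'(x) = 2*cos(2*x).
Writing u(x) = A·sin(kπx/L) with A = 1 and k = 2, use ∫_0^L sin²(kπx/L) dx = L/2 and ∫_0^L cos²(kπx/L) dx = L/2.
u² = 1·sin²(2·x) and (u')² = 4·cos²(2·x), and each of sin², cos² integrates to L/2 = π/2 over (0, π).
∫_0^π u² dx = π/2, so ||u||_L² = sqrt(2)*sqrt(π)/2.
∫_0^π (u')² dx = 2*π, so ||u'||_L² = sqrt(2)*sqrt(π).
Ratio ||u||_L² / ||u'||_L² = 1/2.
Sharp Poincaré constant on H^1_0(0, π) is C_P = L/π = 1, achieved by sin(x).
This is the k = 2 harmonic; the ratio L/(kπ) is strictly less than C_P = L/π, consistent with the sharp inequality ||u||_L² ≤ C_P ||u'||_L².


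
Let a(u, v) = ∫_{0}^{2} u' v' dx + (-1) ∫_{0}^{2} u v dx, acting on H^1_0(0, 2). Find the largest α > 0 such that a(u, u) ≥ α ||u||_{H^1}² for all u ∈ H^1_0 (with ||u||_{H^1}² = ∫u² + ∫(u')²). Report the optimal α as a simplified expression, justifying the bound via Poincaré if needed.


α = (-4 + π^2)/(4 + π^2)

Coercivity of a(·,·) on H^1_0(0, 2) means a(u, u) ≥ α ||u||_{H^1}² for every u ∈ H^1_0.
The interval has length L = 2, and Poincaré/coercivity depend only on L. Here a(u, u) = ∫(u')² + (-1)·∫u².
Here c = -1 < 0 with |c| < (π/L)² = π^2/4, so coercivity still holds. The condition a(u,u) ≥ α||u||_{H^1}² reads (1−α)∫(u')² ≥ (α−c)∫u². Any admissible α is ≤ 1 (rapidly oscillating u have ∫u²/∫(u')² → 0), and α = 1 would force 0 ≥ (1−c)∫u², impossible since c < 1; so 1−α > 0. By the sharp Poincaré inequality on H^1_0 of an interval of length L, ∫(u')² ≥ (π/L)²∫u² with equality for the first sine mode sin(π(x−x₀)/L) (x₀ the left endpoint), so the inequality holds for all u iff (1−α)(π/L)² ≥ α − c, i.e. α ≤ ((π/L)² + c)/((π/L)² + 1) = (1 + c(L/π)²)/(1 + (L/π)²). (Direct route, valid since c ≤ 0: Poincaré gives c∫u² ≥ c(L/π)²∫(u')², so a(u,u) ≥ (1 + c(L/π)²)∫(u')², while ||u||_{H^1}² ≤ (1 + (L/π)²)∫(u')²; dividing yields the same α.) With (π/L)² = π^2/4 and c = -1, the largest admissible constant is α = ((π/L)² + c)/((π/L)² + 1).
Simplifying, α = (-4 + π^2)/(4 + π^2).


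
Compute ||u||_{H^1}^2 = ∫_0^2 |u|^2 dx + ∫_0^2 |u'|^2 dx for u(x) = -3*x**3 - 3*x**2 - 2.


||u||_{H^1}^2 = 10840/7

The H^1 norm (squared) on an interval (0, L) is
  ||u||_{H^1}^2 = ∫_0^L u(x)^2 dx + ∫_0^L u'(x)^2 dx.
Compute u'(x) = -9*x**2 - 6*x.
Then u(x)^2 = 9*x**6 + 18*x**5 + 9*x**4 + 12*x**3 + 12*x**2 + 4 and u'(x)^2 = 81*x**4 + 108*x**3 + 36*x**2.
Integrate each monomial from 0 to 2 using ∫_0^2 c·x^n dx = c·2^(n+1)/(n+1):
  ∫_0^2 u(x)^2 dx = ∫_0^2 (9*x^6 + 18*x^5 + 9*x^4 + 12*x^3 + 12*x^2 + 4) dx. Term by term:
    ∫_0^2 9*x^6 dx = 1152/7;  ∫_0^2 18*x^5 dx = 192;  ∫_0^2 9*x^4 dx = 288/5;
    ∫_0^2 12*x^3 dx = 48;  ∫_0^2 12*x^2 dx = 32;  ∫_0^2 4 dx = 8.
  Sum: 1152/7 + 192 + 288/5 + 48 + 32 + 8 = 17576/35.
  ∫_0^2 u'(x)^2 dx = ∫_0^2 (81*x^4 + 108*x^3 + 36*x^2) dx. Term by term:
    ∫_0^2 81*x^4 dx = 2592/5;  ∫_0^2 108*x^3 dx = 432;  ∫_0^2 36*x^2 dx = 96.
  Sum: 2592/5 + 432 + 96 = 5232/5.
Adding: ||u||_{H^1}^2 = 17576/35 + 5232/5 = 10840/7.


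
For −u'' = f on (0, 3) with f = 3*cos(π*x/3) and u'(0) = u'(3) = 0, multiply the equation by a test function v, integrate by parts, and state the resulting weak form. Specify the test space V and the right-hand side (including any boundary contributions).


V = H^1(0, 3) (no boundary constraint on v; u is determined up to an additive constant); weak form: ∫_0^3 u'v' dx = ∫_0^3 (3*cos(π*x/3)) v dx for all v ∈ V.

Multiply both sides by a test function v and integrate from 0 to 3:
  ∫_0^3 −u''(x) v(x) dx = ∫_0^3 f(x) v(x) dx.
Integrate the LHS by parts once:
  ∫_0^3 −u'' v dx = −[u'(x) v(x)]_0^3 + ∫_0^3 u'(x) v'(x) dx.
Thus ∫_0^3 u'(x) v'(x) dx = ∫_0^3 f(x) v(x) dx + [u'(x) v(x)]_0^3.
Choose V so that boundary terms are either known or forced to vanish.
u has homogeneous Neumann: u'(0) = u'(3) = 0. So [u' v]_0^3 = 0·v(3) − 0·v(0) = 0 for any v; take V = H^1(0, 3).
Weak formulation: find u (satisfying any essential BC) such that ∫_0^3 u'(x) v'(x) dx = ∫_0^3 f v dx for all v ∈ V (homogeneous Neumann, so boundary terms vanish).
Substituting f(x) = 3*cos(π*x/3), the right-hand side is ∫_0^3 (3*cos(π*x/3)) v dx.
Compatibility check (pure Neumann): taking v ≡ 1 ∈ V gives 0 = ∫_0^3 f dx + (0) − (0), i.e. ∫_0^3 f dx must equal u'(0) − u'(3) = 0. Indeed ∫_0^3 (3*cos(π*x/3)) dx = 0, so the data are compatible. The solution is then unique only up to an additive constant (fix it e.g. by requiring ∫_0^3 u dx = 0).
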